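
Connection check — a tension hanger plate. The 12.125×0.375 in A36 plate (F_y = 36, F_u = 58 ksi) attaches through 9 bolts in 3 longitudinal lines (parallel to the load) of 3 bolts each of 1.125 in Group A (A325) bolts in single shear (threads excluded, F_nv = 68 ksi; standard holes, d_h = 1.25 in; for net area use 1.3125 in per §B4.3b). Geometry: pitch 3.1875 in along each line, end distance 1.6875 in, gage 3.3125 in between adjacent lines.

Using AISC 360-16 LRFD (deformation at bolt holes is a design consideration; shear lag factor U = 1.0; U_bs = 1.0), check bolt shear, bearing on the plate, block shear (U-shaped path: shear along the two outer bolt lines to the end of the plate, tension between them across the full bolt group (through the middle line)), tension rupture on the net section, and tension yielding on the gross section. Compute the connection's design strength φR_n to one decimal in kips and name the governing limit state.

Bolt shear: A_b = π(1.125)²/4 = 0.99402 in². φR_n = 0.75 × 68 × 0.99402 × 9 × 1 = 456.3 kips.
Bearing (0.375 in plate, F_u = 58 ksi): end bolts L_c = 1.6875 − 1.25/2 = 1.0625, R_n = min(1.2×1.0625×0.375×58, 2.4×1.125×0.375×58) = 27.731 kips/bolt; interior L_c = 3.1875 − 1.25 = 1.9375, R_n = 50.569 kips/bolt. φR_n = 0.75 × (3×27.731 + 6×50.569) = 290.0 kips.
Block shear: shear path 2×[1.6875+2×3.1875] = 2×8.0625 in, A_gv = 6.0469, A_nv = 2×(8.0625 − 2.5×1.3125)×0.375 = 3.5859 in²; tension across gage: (6.625 − 2×1.3125)×0.375 = 1.5 in². R_n = min(0.6×58×3.5859, 0.6×36×6.0469) + 1.0×58×1.5 = min(124.79, 130.61) + 87 = 211.79 kips. φR_n = 0.75 × 211.79 = 158.8 kips.
Tension rupture (net): A_n = (12.125 − 3×1.3125)×0.375 = 3.0703 in² (U = 1.0, A_e = A_n). φR_n = 0.75 × 58 × 3.0703 = 133.6 kips.
Tension yield (gross): A_g = 12.125×0.375 = 4.5469 in². φR_n = 0.90 × 36 × 4.5469 = 147.3 kips.
Governing: min(456.3, 290.0, 158.8, 133.6, 147.3) = 133.6 kips → net-section rupture.

133.6 kips (net-section rupture governs)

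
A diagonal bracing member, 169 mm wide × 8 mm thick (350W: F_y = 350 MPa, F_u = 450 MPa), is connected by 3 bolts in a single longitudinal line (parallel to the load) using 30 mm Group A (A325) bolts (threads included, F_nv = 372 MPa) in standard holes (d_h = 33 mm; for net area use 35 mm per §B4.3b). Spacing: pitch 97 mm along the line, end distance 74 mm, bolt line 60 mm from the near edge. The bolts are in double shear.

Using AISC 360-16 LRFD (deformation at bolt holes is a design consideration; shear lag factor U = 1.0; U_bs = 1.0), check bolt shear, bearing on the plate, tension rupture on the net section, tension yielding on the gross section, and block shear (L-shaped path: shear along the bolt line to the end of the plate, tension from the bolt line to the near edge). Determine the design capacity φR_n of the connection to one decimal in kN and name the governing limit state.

361.8 kN (net-section rupture governs)

Bolt shear: A_b = π(30)²/4 = 706.86 mm². φR_n = 0.75 × 372 × 706.86 × 3 × 2 = 1183.3 kN.
Bearing (8 mm plate, F_u = 450 MPa): end bolts L_c = 74 − 33/2 = 57.5, R_n = min(1.2×57.5×8×450, 2.4×30×8×450) = 248.4 kN/bolt; interior L_c = 97 − 33 = 64, R_n = 259.2 kN/bolt. φR_n = 0.75 × (1×248.4 + 2×259.2) = 575.1 kN.
Tension rupture (net): A_n = (169 − 1×35)×8 = 1072 mm² (U = 1.0, A_e = A_n). φR_n = 0.75 × 450 × 1072 = 361.8 kN.
Tension yield (gross): A_g = 169×8 = 1352 mm². φR_n = 0.90 × 350 × 1352 = 425.9 kN.
Block shear: shear path 1×[74+2×97] = 1×268 mm, A_gv = 2144, A_nv = 1×(268 − 2.5×35)×8 = 1444 mm²; tension to near edge: (60 − 0.5×35)×8 = 340 mm². R_n = min(0.6×450×1444, 0.6×350×2144) + 1.0×450×340 = min(389.88, 450.24) + 153 = 542.88 kN. φR_n = 0.75 × 542.88 = 407.2 kN.
Governing: min(1183.3, 575.1, 361.8, 425.9, 407.2) = 361.8 kN → net-section rupture.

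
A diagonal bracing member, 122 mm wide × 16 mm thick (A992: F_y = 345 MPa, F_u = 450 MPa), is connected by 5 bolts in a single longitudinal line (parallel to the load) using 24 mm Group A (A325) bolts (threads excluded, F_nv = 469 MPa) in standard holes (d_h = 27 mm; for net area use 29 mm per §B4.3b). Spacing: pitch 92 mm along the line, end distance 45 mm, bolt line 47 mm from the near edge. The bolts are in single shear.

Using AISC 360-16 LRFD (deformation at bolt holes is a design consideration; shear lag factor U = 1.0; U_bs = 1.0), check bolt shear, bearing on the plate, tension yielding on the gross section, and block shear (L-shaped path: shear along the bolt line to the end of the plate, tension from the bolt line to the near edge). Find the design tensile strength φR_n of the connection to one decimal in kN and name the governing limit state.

Bolt shear: A_b = π(24)²/4 = 452.39 mm². φR_n = 0.75 × 469 × 452.39 × 5 × 1 = 795.6 kN.
Bearing (16 mm plate, F_u = 450 MPa): end bolts L_c = 45 − 27/2 = 31.5, R_n = min(1.2×31.5×16×450, 2.4×24×16×450) = 272.16 kN/bolt; interior L_c = 92 − 27 = 65, R_n = 414.72 kN/bolt. φR_n = 0.75 × (1×272.16 + 4×414.72) = 1448.3 kN.
Tension yield (gross): A_g = 122×16 = 1952 mm². φR_n = 0.90 × 345 × 1952 = 606.1 kN.
Block shear: shear path 1×[45+4×92] = 1×413 mm, A_gv = 6608, A_nv = 1×(413 − 4.5×29)×16 = 4520 mm²; tension to near edge: (47 − 0.5×29)×16 = 520 mm². R_n = min(0.6×450×4520, 0.6×345×6608) + 1.0×450×520 = min(1220.4, 1367.9) + 234 = 1454.4 kN. φR_n = 0.75 × 1454.4 = 1090.8 kN.
Governing: min(795.6, 1448.3, 606.1, 1090.8) = 606.1 kN → gross-section yield.

606.1 kN (gross-section yield governs)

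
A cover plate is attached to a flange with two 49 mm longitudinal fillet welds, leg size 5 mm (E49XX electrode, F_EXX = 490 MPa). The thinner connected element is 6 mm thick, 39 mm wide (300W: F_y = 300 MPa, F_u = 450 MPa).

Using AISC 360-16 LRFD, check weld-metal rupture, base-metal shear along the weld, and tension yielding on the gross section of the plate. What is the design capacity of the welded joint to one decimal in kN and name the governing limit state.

63.2 kN (gross-section yield governs)

Weld metal: throat = 0.707×5 = 3.535 mm, L = 2×49 = 98 mm. φR_n = 0.75 × 0.6 × 490 × 3.535 × 98 = 76.4 kN.
Base metal shear (6 mm plate): yield φR_n = 1.0×0.6×300×6×98 = 105.8 kN; rupture φR_n = 0.75×0.6×450×6×98 = 119.1 kN; take 105.8 kN (yield).
Tension yield (gross): A_g = 39×6 = 234 mm². φR_n = 0.90 × 300 × 234 = 63.2 kN.
Governing: min(76.4, 105.8, 63.2) = 63.2 kN → gross-section yield.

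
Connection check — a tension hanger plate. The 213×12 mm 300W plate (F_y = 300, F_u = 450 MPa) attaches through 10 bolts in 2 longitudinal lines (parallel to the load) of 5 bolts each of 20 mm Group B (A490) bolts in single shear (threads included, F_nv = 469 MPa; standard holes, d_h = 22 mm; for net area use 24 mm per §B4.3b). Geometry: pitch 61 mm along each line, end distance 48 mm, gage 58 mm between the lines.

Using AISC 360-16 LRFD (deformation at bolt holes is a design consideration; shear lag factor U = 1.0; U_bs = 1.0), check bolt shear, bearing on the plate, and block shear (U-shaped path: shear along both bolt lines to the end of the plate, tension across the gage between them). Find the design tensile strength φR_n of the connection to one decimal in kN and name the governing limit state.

1031.9 kN (block shear governs)

Bolt shear: A_b = π(20)²/4 = 314.16 mm². φR_n = 0.75 × 469 × 314.16 × 10 × 1 = 1105.1 kN.
Bearing (12 mm plate, F_u = 450 MPa): end bolts L_c = 48 − 22/2 = 37, R_n = min(1.2×37×12×450, 2.4×20×12×450) = 239.76 kN/bolt; interior L_c = 61 − 22 = 39, R_n = 252.72 kN/bolt. φR_n = 0.75 × (2×239.76 + 8×252.72) = 1876.0 kN.
Block shear: shear path 2×[48+4×61] = 2×292 mm, A_gv = 7008, A_nv = 2×(292 − 4.5×24)×12 = 4416 mm²; tension across gage: (58 − 1×24)×12 = 408 mm². R_n = min(0.6×450×4416, 0.6×300×7008) + 1.0×450×408 = min(1192.3, 1261.4) + 183.6 = 1375.9 kN. φR_n = 0.75 × 1375.9 = 1031.9 kN.
Governing: min(1105.1, 1876.0, 1031.9) = 1031.9 kN → block shear.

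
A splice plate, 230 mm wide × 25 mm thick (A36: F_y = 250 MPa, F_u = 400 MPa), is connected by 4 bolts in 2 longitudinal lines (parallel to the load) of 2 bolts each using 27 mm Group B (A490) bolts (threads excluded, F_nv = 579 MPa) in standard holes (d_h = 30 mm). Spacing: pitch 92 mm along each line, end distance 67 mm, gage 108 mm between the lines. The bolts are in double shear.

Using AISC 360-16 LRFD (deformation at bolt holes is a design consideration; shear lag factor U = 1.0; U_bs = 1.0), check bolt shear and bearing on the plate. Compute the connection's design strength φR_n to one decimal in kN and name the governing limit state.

1908.0 kN (bearing governs)

Bolt shear: A_b = π(27)²/4 = 572.56 mm². φR_n = 0.75 × 579 × 572.56 × 4 × 2 = 1989.1 kN.
Bearing (25 mm plate, F_u = 400 MPa): end bolts L_c = 67 − 30/2 = 52, R_n = min(1.2×52×25×400, 2.4×27×25×400) = 624 kN/bolt; interior L_c = 92 − 30 = 62, R_n = 648 kN/bolt. φR_n = 0.75 × (2×624 + 2×648) = 1908.0 kN.
Governing: min(1989.1, 1908.0) = 1908.0 kN → bearing.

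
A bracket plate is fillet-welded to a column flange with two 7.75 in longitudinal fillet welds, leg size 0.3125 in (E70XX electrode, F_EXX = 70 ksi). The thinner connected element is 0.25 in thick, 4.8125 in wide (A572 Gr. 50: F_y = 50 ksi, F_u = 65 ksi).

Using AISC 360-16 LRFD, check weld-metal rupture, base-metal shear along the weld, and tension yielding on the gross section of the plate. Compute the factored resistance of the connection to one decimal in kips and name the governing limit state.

Weld metal: throat = 0.707×0.3125 = 0.22094 in, L = 2×7.75 = 15.5 in. φR_n = 0.75 × 0.6 × 70 × 0.22094 × 15.5 = 107.9 kips.
Base metal shear (0.25 in plate): yield φR_n = 1.0×0.6×50×0.25×15.5 = 116.3 kips; rupture φR_n = 0.75×0.6×65×0.25×15.5 = 113.3 kips; take 113.3 kips (rupture).
Tension yield (gross): A_g = 4.8125×0.25 = 1.2031 in². φR_n = 0.90 × 50 × 1.2031 = 54.1 kips.
Governing: min(107.9, 113.3, 54.1) = 54.1 kips → gross-section yield.

54.1 kips (gross-section yield governs)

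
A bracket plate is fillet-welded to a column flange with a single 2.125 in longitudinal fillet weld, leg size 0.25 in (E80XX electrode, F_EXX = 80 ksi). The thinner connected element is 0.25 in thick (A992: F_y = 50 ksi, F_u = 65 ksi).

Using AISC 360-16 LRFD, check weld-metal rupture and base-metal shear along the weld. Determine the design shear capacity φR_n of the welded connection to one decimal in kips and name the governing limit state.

Weld metal: throat = 0.707×0.25 = 0.17675 in, L = 2.125 in. φR_n = 0.75 × 0.6 × 80 × 0.17675 × 2.125 = 13.5 kips.
Base metal shear (0.25 in plate): yield φR_n = 1.0×0.6×50×0.25×2.125 = 15.9 kips; rupture φR_n = 0.75×0.6×65×0.25×2.125 = 15.5 kips; take 15.5 kips (rupture).
Governing: min(13.5, 15.5) = 13.5 kips → weld metal.

13.5 kips (weld metal governs)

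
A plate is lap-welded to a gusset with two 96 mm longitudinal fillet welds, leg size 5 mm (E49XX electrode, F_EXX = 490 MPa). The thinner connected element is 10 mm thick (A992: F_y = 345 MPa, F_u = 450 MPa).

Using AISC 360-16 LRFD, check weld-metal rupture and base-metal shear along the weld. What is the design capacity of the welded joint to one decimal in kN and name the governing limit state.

149.7 kN (weld metal governs)

Weld metal: throat = 0.707×5 = 3.535 mm, L = 2×96 = 192 mm. φR_n = 0.75 × 0.6 × 490 × 3.535 × 192 = 149.7 kN.
Base metal shear (10 mm plate): yield φR_n = 1.0×0.6×345×10×192 = 397.4 kN; rupture φR_n = 0.75×0.6×450×10×192 = 388.8 kN; take 388.8 kN (rupture).
Governing: min(149.7, 388.8) = 149.7 kN → weld metal.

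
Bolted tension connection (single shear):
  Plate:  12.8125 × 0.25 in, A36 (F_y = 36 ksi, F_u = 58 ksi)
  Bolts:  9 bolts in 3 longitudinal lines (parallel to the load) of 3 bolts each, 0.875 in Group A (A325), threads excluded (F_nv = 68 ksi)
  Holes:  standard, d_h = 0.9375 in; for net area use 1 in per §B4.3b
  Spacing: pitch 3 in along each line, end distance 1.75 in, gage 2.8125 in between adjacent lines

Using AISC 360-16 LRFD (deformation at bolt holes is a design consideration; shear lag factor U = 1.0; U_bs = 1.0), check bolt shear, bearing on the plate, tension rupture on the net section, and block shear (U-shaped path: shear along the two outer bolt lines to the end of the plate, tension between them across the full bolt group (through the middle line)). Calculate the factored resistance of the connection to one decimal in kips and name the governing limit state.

Bolt shear: A_b = π(0.875)²/4 = 0.60132 in². φR_n = 0.75 × 68 × 0.60132 × 9 × 1 = 276.0 kips.
Bearing (0.25 in plate, F_u = 58 ksi): end bolts L_c = 1.75 − 0.9375/2 = 1.28125, R_n = min(1.2×1.28125×0.25×58, 2.4×0.875×0.25×58) = 22.294 kips/bolt; interior L_c = 3 − 0.9375 = 2.0625, R_n = 30.45 kips/bolt. φR_n = 0.75 × (3×22.294 + 6×30.45) = 187.2 kips.
Tension rupture (net): A_n = (12.8125 − 3×1)×0.25 = 2.4531 in² (U = 1.0, A_e = A_n). φR_n = 0.75 × 58 × 2.4531 = 106.7 kips.
Block shear: shear path 2×[1.75+2×3] = 2×7.75 in, A_gv = 3.875, A_nv = 2×(7.75 − 2.5×1)×0.25 = 2.625 in²; tension across gage: (5.625 − 2×1)×0.25 = 0.90625 in². R_n = min(0.6×58×2.625, 0.6×36×3.875) + 1.0×58×0.90625 = min(91.35, 83.7) + 52.563 = 136.26 kips. φR_n = 0.75 × 136.26 = 102.2 kips.
Governing: min(276.0, 187.2, 106.7, 102.2) = 102.2 kips → block shear.

102.2 kips (block shear governs)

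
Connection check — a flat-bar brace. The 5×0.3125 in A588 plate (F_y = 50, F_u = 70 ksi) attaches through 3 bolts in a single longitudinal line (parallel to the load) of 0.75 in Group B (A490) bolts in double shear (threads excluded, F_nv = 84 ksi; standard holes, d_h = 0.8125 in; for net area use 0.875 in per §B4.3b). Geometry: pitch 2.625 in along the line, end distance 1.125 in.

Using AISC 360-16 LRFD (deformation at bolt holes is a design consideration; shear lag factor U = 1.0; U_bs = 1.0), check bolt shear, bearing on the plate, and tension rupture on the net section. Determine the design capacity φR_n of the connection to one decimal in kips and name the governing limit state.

67.7 kips (net-section rupture governs)

Bolt shear: A_b = π(0.75)²/4 = 0.44179 in². φR_n = 0.75 × 84 × 0.44179 × 3 × 2 = 167.0 kips.
Bearing (0.3125 in plate, F_u = 70 ksi): end bolts L_c = 1.125 − 0.8125/2 = 0.71875, R_n = min(1.2×0.71875×0.3125×70, 2.4×0.75×0.3125×70) = 18.867 kips/bolt; interior L_c = 2.625 − 0.8125 = 1.8125, R_n = 39.375 kips/bolt. φR_n = 0.75 × (1×18.867 + 2×39.375) = 73.2 kips.
Tension rupture (net): A_n = (5 − 1×0.875)×0.3125 = 1.2891 in² (U = 1.0, A_e = A_n). φR_n = 0.75 × 70 × 1.2891 = 67.7 kips.
Governing: min(167.0, 73.2, 67.7) = 67.7 kips → net-section rupture.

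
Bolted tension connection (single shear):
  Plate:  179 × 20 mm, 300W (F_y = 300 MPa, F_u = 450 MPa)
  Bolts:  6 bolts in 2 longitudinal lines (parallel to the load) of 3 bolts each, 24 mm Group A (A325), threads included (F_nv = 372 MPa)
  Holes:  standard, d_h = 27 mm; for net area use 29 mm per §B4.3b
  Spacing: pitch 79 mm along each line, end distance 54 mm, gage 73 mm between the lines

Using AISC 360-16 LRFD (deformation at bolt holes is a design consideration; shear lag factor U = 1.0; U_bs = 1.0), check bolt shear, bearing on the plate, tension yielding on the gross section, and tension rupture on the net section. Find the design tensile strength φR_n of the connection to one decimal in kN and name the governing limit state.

757.3 kN (bolt shear governs)

Bolt shear: A_b = π(24)²/4 = 452.39 mm². φR_n = 0.75 × 372 × 452.39 × 6 × 1 = 757.3 kN.
Bearing (20 mm plate, F_u = 450 MPa): end bolts L_c = 54 − 27/2 = 40.5, R_n = min(1.2×40.5×20×450, 2.4×24×20×450) = 437.4 kN/bolt; interior L_c = 79 − 27 = 52, R_n = 518.4 kN/bolt. φR_n = 0.75 × (2×437.4 + 4×518.4) = 2211.3 kN.
Tension yield (gross): A_g = 179×20 = 3580 mm². φR_n = 0.90 × 300 × 3580 = 966.6 kN.
Tension rupture (net): A_n = (179 − 2×29)×20 = 2420 mm² (U = 1.0, A_e = A_n). φR_n = 0.75 × 450 × 2420 = 816.8 kN.
Governing: min(757.3, 2211.3, 966.6, 816.8) = 757.3 kN → bolt shear.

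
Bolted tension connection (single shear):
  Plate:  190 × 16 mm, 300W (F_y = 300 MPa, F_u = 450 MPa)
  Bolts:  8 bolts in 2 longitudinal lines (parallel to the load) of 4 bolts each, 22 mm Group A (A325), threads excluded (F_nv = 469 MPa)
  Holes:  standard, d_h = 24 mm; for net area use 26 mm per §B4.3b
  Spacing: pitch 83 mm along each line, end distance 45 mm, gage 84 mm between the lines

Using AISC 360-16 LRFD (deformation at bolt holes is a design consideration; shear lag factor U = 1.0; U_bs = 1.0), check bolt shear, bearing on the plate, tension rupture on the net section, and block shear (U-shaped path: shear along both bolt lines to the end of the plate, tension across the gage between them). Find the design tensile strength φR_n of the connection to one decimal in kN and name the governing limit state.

Bolt shear: A_b = π(22)²/4 = 380.13 mm². φR_n = 0.75 × 469 × 380.13 × 8 × 1 = 1069.7 kN.
Bearing (16 mm plate, F_u = 450 MPa): end bolts L_c = 45 − 24/2 = 33, R_n = min(1.2×33×16×450, 2.4×22×16×450) = 285.12 kN/bolt; interior L_c = 83 − 24 = 59, R_n = 380.16 kN/bolt. φR_n = 0.75 × (2×285.12 + 6×380.16) = 2138.4 kN.
Tension rupture (net): A_n = (190 − 2×26)×16 = 2208 mm² (U = 1.0, A_e = A_n). φR_n = 0.75 × 450 × 2208 = 745.2 kN.
Block shear: shear path 2×[45+3×83] = 2×294 mm, A_gv = 9408, A_nv = 2×(294 − 3.5×26)×16 = 6496 mm²; tension across gage: (84 − 1×26)×16 = 928 mm². R_n = min(0.6×450×6496, 0.6×300×9408) + 1.0×450×928 = min(1753.9, 1693.4) + 417.6 = 2111 kN. φR_n = 0.75 × 2111 = 1583.3 kN.
Governing: min(1069.7, 2138.4, 745.2, 1583.3) = 745.2 kN → net-section rupture.

745.2 kN (net-section rupture governs)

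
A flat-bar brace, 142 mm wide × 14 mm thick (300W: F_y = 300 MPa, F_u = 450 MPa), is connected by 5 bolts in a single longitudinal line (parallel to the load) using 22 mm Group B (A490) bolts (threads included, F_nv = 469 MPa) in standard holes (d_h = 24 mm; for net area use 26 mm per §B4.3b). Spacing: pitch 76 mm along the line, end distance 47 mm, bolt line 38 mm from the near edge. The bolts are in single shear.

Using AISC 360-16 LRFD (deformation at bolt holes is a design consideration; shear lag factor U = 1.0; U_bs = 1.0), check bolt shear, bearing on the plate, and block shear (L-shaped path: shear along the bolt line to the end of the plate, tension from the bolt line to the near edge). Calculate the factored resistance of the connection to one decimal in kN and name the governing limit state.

Bolt shear: A_b = π(22)²/4 = 380.13 mm². φR_n = 0.75 × 469 × 380.13 × 5 × 1 = 668.6 kN.
Bearing (14 mm plate, F_u = 450 MPa): end bolts L_c = 47 − 24/2 = 35, R_n = min(1.2×35×14×450, 2.4×22×14×450) = 264.6 kN/bolt; interior L_c = 76 − 24 = 52, R_n = 332.64 kN/bolt. φR_n = 0.75 × (1×264.6 + 4×332.64) = 1196.4 kN.
Block shear: shear path 1×[47+4×76] = 1×351 mm, A_gv = 4914, A_nv = 1×(351 − 4.5×26)×14 = 3276 mm²; tension to near edge: (38 − 0.5×26)×14 = 350 mm². R_n = min(0.6×450×3276, 0.6×300×4914) + 1.0×450×350 = min(884.52, 884.52) + 157.5 = 1042 kN. φR_n = 0.75 × 1042 = 781.5 kN.
Governing: min(668.6, 1196.4, 781.5) = 668.6 kN → bolt shear.

668.6 kN (bolt shear governs)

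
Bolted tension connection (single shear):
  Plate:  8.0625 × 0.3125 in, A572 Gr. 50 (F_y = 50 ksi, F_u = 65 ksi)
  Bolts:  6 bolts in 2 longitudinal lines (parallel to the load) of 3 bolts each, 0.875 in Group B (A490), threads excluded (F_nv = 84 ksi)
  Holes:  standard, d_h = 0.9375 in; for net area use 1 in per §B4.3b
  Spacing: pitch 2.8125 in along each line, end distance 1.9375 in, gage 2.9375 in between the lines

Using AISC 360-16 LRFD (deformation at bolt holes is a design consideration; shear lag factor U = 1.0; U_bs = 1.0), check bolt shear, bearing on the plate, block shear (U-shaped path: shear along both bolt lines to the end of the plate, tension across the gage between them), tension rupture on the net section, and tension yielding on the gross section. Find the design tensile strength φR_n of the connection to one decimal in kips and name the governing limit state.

92.4 kips (net-section rupture governs)

Bolt shear: A_b = π(0.875)²/4 = 0.60132 in². φR_n = 0.75 × 84 × 0.60132 × 6 × 1 = 227.3 kips.
Bearing (0.3125 in plate, F_u = 65 ksi): end bolts L_c = 1.9375 − 0.9375/2 = 1.46875, R_n = min(1.2×1.46875×0.3125×65, 2.4×0.875×0.3125×65) = 35.801 kips/bolt; interior L_c = 2.8125 − 0.9375 = 1.875, R_n = 42.656 kips/bolt. φR_n = 0.75 × (2×35.801 + 4×42.656) = 181.7 kips.
Block shear: shear path 2×[1.9375+2×2.8125] = 2×7.5625 in, A_gv = 4.7266, A_nv = 2×(7.5625 − 2.5×1)×0.3125 = 3.1641 in²; tension across gage: (2.9375 − 1×1)×0.3125 = 0.60547 in². R_n = min(0.6×65×3.1641, 0.6×50×4.7266) + 1.0×65×0.60547 = min(123.4, 141.8) + 39.356 = 162.76 kips. φR_n = 0.75 × 162.76 = 122.1 kips.
Tension rupture (net): A_n = (8.0625 − 2×1)×0.3125 = 1.8945 in² (U = 1.0, A_e = A_n). φR_n = 0.75 × 65 × 1.8945 = 92.4 kips.
Tension yield (gross): A_g = 8.0625×0.3125 = 2.5195 in². φR_n = 0.90 × 50 × 2.5195 = 113.4 kips.
Governing: min(227.3, 181.7, 122.1, 92.4, 113.4) = 92.4 kips → net-section rupture.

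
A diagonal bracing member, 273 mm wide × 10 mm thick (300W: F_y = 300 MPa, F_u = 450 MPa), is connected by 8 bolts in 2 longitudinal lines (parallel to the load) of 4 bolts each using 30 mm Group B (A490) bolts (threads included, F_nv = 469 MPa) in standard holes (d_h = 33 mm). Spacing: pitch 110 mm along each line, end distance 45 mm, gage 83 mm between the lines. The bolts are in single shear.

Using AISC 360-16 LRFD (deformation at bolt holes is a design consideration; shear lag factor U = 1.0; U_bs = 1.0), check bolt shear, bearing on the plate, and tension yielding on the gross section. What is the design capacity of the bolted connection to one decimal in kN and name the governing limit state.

Bolt shear: A_b = π(30)²/4 = 706.86 mm². φR_n = 0.75 × 469 × 706.86 × 8 × 1 = 1989.1 kN.
Bearing (10 mm plate, F_u = 450 MPa): end bolts L_c = 45 − 33/2 = 28.5, R_n = min(1.2×28.5×10×450, 2.4×30×10×450) = 153.9 kN/bolt; interior L_c = 110 − 33 = 77, R_n = 324 kN/bolt. φR_n = 0.75 × (2×153.9 + 6×324) = 1688.9 kN.
Tension yield (gross): A_g = 273×10 = 2730 mm². φR_n = 0.90 × 300 × 2730 = 737.1 kN.
Governing: min(1989.1, 1688.9, 737.1) = 737.1 kN → gross-section yield.

737.1 kN (gross-section yield governs)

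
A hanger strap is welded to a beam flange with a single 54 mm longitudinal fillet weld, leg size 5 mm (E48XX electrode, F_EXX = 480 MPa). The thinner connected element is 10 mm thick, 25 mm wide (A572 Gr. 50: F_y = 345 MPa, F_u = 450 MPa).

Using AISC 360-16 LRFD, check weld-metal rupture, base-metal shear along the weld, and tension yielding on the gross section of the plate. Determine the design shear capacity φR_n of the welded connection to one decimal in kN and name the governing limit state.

41.2 kN (weld metal governs)

Weld metal: throat = 0.707×5 = 3.535 mm, L = 54 mm. φR_n = 0.75 × 0.6 × 480 × 3.535 × 54 = 41.2 kN.
Base metal shear (10 mm plate): yield φR_n = 1.0×0.6×345×10×54 = 111.8 kN; rupture φR_n = 0.75×0.6×450×10×54 = 109.4 kN; take 109.4 kN (rupture).
Tension yield (gross): A_g = 25×10 = 250 mm². φR_n = 0.90 × 345 × 250 = 77.6 kN.
Governing: min(41.2, 109.4, 77.6) = 41.2 kN → weld metal.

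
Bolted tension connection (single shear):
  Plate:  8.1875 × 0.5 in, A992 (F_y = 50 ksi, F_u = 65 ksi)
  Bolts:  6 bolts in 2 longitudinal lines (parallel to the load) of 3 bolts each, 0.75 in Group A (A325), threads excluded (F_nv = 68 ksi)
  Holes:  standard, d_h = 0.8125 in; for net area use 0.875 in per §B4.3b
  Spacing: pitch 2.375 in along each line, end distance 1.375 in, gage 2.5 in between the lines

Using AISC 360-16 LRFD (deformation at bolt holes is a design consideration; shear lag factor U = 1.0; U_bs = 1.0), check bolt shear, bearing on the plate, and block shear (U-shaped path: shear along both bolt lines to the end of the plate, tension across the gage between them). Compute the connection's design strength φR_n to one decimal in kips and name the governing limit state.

135.2 kips (bolt shear governs)

Bolt shear: A_b = π(0.75)²/4 = 0.44179 in². φR_n = 0.75 × 68 × 0.44179 × 6 × 1 = 135.2 kips.
Bearing (0.5 in plate, F_u = 65 ksi): end bolts L_c = 1.375 − 0.8125/2 = 0.96875, R_n = min(1.2×0.96875×0.5×65, 2.4×0.75×0.5×65) = 37.781 kips/bolt; interior L_c = 2.375 − 0.8125 = 1.5625, R_n = 58.5 kips/bolt. φR_n = 0.75 × (2×37.781 + 4×58.5) = 232.2 kips.
Block shear: shear path 2×[1.375+2×2.375] = 2×6.125 in, A_gv = 6.125, A_nv = 2×(6.125 − 2.5×0.875)×0.5 = 3.9375 in²; tension across gage: (2.5 − 1×0.875)×0.5 = 0.8125 in². R_n = min(0.6×65×3.9375, 0.6×50×6.125) + 1.0×65×0.8125 = min(153.56, 183.75) + 52.813 = 206.37 kips. φR_n = 0.75 × 206.37 = 154.8 kips.
Governing: min(135.2, 232.2, 154.8) = 135.2 kips → bolt shear.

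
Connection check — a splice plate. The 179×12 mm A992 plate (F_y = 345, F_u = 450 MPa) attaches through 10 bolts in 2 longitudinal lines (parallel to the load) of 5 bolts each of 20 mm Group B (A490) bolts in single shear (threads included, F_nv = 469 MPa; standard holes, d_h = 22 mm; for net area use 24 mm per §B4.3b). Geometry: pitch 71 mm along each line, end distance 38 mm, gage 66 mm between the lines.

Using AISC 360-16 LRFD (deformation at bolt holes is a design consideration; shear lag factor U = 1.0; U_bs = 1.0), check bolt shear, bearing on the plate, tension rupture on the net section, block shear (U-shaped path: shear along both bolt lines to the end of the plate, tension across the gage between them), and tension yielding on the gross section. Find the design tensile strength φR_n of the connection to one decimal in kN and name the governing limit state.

Bolt shear: A_b = π(20)²/4 = 314.16 mm². φR_n = 0.75 × 469 × 314.16 × 10 × 1 = 1105.1 kN.
Bearing (12 mm plate, F_u = 450 MPa): end bolts L_c = 38 − 22/2 = 27, R_n = min(1.2×27×12×450, 2.4×20×12×450) = 174.96 kN/bolt; interior L_c = 71 − 22 = 49, R_n = 259.2 kN/bolt. φR_n = 0.75 × (2×174.96 + 8×259.2) = 1817.6 kN.
Tension rupture (net): A_n = (179 − 2×24)×12 = 1572 mm² (U = 1.0, A_e = A_n). φR_n = 0.75 × 450 × 1572 = 530.6 kN.
Block shear: shear path 2×[38+4×71] = 2×322 mm, A_gv = 7728, A_nv = 2×(322 − 4.5×24)×12 = 5136 mm²; tension across gage: (66 − 1×24)×12 = 504 mm². R_n = min(0.6×450×5136, 0.6×345×7728) + 1.0×450×504 = min(1386.7, 1599.7) + 226.8 = 1613.5 kN. φR_n = 0.75 × 1613.5 = 1210.1 kN.
Tension yield (gross): A_g = 179×12 = 2148 mm². φR_n = 0.90 × 345 × 2148 = 667.0 kN.
Governing: min(1105.1, 1817.6, 530.6, 1210.1, 667.0) = 530.6 kN → net-section rupture.

530.6 kN (net-section rupture governs)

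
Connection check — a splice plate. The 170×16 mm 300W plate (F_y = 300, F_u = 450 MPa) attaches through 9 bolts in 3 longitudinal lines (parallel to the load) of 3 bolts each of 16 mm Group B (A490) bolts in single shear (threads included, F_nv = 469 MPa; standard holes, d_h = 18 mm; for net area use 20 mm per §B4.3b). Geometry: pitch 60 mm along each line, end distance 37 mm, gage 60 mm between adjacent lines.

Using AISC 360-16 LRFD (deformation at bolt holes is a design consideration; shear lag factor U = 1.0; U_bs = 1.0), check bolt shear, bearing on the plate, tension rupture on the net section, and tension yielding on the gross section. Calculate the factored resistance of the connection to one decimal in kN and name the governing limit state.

594.0 kN (net-section rupture governs)

Bolt shear: A_b = π(16)²/4 = 201.06 mm². φR_n = 0.75 × 469 × 201.06 × 9 × 1 = 636.5 kN.
Bearing (16 mm plate, F_u = 450 MPa): end bolts L_c = 37 − 18/2 = 28, R_n = min(1.2×28×16×450, 2.4×16×16×450) = 241.92 kN/bolt; interior L_c = 60 − 18 = 42, R_n = 276.48 kN/bolt. φR_n = 0.75 × (3×241.92 + 6×276.48) = 1788.5 kN.
Tension rupture (net): A_n = (170 − 3×20)×16 = 1760 mm² (U = 1.0, A_e = A_n). φR_n = 0.75 × 450 × 1760 = 594.0 kN.
Tension yield (gross): A_g = 170×16 = 2720 mm². φR_n = 0.90 × 300 × 2720 = 734.4 kN.
Governing: min(636.5, 1788.5, 594.0, 734.4) = 594.0 kN → net-section rupture.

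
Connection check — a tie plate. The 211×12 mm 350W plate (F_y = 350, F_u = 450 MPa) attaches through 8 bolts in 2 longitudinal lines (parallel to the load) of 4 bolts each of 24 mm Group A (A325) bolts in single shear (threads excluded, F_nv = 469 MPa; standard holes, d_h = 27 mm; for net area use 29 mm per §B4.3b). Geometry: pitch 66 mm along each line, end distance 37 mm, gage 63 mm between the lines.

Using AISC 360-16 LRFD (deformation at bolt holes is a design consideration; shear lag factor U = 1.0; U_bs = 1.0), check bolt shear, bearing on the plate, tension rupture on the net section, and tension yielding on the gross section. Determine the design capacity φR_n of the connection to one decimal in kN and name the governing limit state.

Bolt shear: A_b = π(24)²/4 = 452.39 mm². φR_n = 0.75 × 469 × 452.39 × 8 × 1 = 1273.0 kN.
Bearing (12 mm plate, F_u = 450 MPa): end bolts L_c = 37 − 27/2 = 23.5, R_n = min(1.2×23.5×12×450, 2.4×24×12×450) = 152.28 kN/bolt; interior L_c = 66 − 27 = 39, R_n = 252.72 kN/bolt. φR_n = 0.75 × (2×152.28 + 6×252.72) = 1365.7 kN.
Tension rupture (net): A_n = (211 − 2×29)×12 = 1836 mm² (U = 1.0, A_e = A_n). φR_n = 0.75 × 450 × 1836 = 619.7 kN.
Tension yield (gross): A_g = 211×12 = 2532 mm². φR_n = 0.90 × 350 × 2532 = 797.6 kN.
Governing: min(1273.0, 1365.7, 619.7, 797.6) = 619.7 kN → net-section rupture.

619.7 kN (net-section rupture governs)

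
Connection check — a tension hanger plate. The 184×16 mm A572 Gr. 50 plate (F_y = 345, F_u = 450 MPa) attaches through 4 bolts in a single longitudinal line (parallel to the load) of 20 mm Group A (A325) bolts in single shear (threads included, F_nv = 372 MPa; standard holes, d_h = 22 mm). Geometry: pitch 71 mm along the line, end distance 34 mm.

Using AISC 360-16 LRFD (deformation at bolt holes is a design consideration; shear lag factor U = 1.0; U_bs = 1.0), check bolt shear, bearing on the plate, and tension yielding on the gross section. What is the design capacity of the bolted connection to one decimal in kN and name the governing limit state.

Bolt shear: A_b = π(20)²/4 = 314.16 mm². φR_n = 0.75 × 372 × 314.16 × 4 × 1 = 350.6 kN.
Bearing (16 mm plate, F_u = 450 MPa): end bolts L_c = 34 − 22/2 = 23, R_n = min(1.2×23×16×450, 2.4×20×16×450) = 198.72 kN/bolt; interior L_c = 71 − 22 = 49, R_n = 345.6 kN/bolt. φR_n = 0.75 × (1×198.72 + 3×345.6) = 926.6 kN.
Tension yield (gross): A_g = 184×16 = 2944 mm². φR_n = 0.90 × 345 × 2944 = 914.1 kN.
Governing: min(350.6, 926.6, 914.1) = 350.6 kN → bolt shear.

350.6 kN (bolt shear governs)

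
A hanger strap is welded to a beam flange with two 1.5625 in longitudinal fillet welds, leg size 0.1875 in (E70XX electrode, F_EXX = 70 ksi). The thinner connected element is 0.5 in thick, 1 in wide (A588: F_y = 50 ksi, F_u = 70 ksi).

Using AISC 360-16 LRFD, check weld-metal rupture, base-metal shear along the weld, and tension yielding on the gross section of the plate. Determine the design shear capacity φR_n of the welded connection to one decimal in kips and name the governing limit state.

Weld metal: throat = 0.707×0.1875 = 0.13256 in, L = 2×1.5625 = 3.125 in. φR_n = 0.75 × 0.6 × 70 × 0.13256 × 3.125 = 13.0 kips.
Base metal shear (0.5 in plate): yield φR_n = 1.0×0.6×50×0.5×3.125 = 46.9 kips; rupture φR_n = 0.75×0.6×70×0.5×3.125 = 49.2 kips; take 46.9 kips (yield).
Tension yield (gross): A_g = 1×0.5 = 0.5 in². φR_n = 0.90 × 50 × 0.5 = 22.5 kips.
Governing: min(13.0, 46.9, 22.5) = 13.0 kips → weld metal.

13.0 kips (weld metal governs)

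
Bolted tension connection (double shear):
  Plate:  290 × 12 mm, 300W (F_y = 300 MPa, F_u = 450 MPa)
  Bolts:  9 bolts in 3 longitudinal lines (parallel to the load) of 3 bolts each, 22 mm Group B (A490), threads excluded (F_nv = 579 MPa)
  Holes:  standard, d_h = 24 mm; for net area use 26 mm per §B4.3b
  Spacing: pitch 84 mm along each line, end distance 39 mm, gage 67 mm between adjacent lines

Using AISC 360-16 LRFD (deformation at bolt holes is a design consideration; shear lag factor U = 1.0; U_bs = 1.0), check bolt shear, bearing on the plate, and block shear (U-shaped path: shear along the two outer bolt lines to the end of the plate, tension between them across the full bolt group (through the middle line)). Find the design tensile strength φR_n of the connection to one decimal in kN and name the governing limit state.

1002.8 kN (block shear governs)

Bolt shear: A_b = π(22)²/4 = 380.13 mm². φR_n = 0.75 × 579 × 380.13 × 9 × 2 = 2971.3 kN.
Bearing (12 mm plate, F_u = 450 MPa): end bolts L_c = 39 − 24/2 = 27, R_n = min(1.2×27×12×450, 2.4×22×12×450) = 174.96 kN/bolt; interior L_c = 84 − 24 = 60, R_n = 285.12 kN/bolt. φR_n = 0.75 × (3×174.96 + 6×285.12) = 1676.7 kN.
Block shear: shear path 2×[39+2×84] = 2×207 mm, A_gv = 4968, A_nv = 2×(207 − 2.5×26)×12 = 3408 mm²; tension across gage: (134 − 2×26)×12 = 984 mm². R_n = min(0.6×450×3408, 0.6×300×4968) + 1.0×450×984 = min(920.16, 894.24) + 442.8 = 1337 kN. φR_n = 0.75 × 1337 = 1002.8 kN.
Governing: min(2971.3, 1676.7, 1002.8) = 1002.8 kN → block shear.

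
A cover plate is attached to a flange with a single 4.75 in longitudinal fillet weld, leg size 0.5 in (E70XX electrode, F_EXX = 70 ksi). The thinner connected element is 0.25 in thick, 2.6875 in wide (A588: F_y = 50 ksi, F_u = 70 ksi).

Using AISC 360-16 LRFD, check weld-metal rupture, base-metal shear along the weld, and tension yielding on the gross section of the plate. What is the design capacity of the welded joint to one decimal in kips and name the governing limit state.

Weld metal: throat = 0.707×0.5 = 0.3535 in, L = 4.75 in. φR_n = 0.75 × 0.6 × 70 × 0.3535 × 4.75 = 52.9 kips.
Base metal shear (0.25 in plate): yield φR_n = 1.0×0.6×50×0.25×4.75 = 35.6 kips; rupture φR_n = 0.75×0.6×70×0.25×4.75 = 37.4 kips; take 35.6 kips (yield).
Tension yield (gross): A_g = 2.6875×0.25 = 0.67188 in². φR_n = 0.90 × 50 × 0.67188 = 30.2 kips.
Governing: min(52.9, 35.6, 30.2) = 30.2 kips → gross-section yield.

30.2 kips (gross-section yield governs)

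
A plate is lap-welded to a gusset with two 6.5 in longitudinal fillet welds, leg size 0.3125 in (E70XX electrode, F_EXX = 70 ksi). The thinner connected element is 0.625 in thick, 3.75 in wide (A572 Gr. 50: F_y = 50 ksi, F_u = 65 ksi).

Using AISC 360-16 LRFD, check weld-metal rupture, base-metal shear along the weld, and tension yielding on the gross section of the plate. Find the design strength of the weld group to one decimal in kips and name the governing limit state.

Weld metal: throat = 0.707×0.3125 = 0.22094 in, L = 2×6.5 = 13 in. φR_n = 0.75 × 0.6 × 70 × 0.22094 × 13 = 90.5 kips.
Base metal shear (0.625 in plate): yield φR_n = 1.0×0.6×50×0.625×13 = 243.8 kips; rupture φR_n = 0.75×0.6×65×0.625×13 = 237.7 kips; take 237.7 kips (rupture).
Tension yield (gross): A_g = 3.75×0.625 = 2.3438 in². φR_n = 0.90 × 50 × 2.3438 = 105.5 kips.
Governing: min(90.5, 237.7, 105.5) = 90.5 kips → weld metal.

90.5 kips (weld metal governs)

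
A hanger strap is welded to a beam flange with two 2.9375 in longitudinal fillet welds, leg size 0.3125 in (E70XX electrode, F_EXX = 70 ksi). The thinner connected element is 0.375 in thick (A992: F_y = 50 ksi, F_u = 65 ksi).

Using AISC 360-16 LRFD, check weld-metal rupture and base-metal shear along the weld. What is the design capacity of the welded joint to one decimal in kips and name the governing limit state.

40.9 kips (weld metal governs)

Weld metal: throat = 0.707×0.3125 = 0.22094 in, L = 2×2.9375 = 5.875 in. φR_n = 0.75 × 0.6 × 70 × 0.22094 × 5.875 = 40.9 kips.
Base metal shear (0.375 in plate): yield φR_n = 1.0×0.6×50×0.375×5.875 = 66.1 kips; rupture φR_n = 0.75×0.6×65×0.375×5.875 = 64.4 kips; take 64.4 kips (rupture).
Governing: min(40.9, 64.4) = 40.9 kips → weld metal.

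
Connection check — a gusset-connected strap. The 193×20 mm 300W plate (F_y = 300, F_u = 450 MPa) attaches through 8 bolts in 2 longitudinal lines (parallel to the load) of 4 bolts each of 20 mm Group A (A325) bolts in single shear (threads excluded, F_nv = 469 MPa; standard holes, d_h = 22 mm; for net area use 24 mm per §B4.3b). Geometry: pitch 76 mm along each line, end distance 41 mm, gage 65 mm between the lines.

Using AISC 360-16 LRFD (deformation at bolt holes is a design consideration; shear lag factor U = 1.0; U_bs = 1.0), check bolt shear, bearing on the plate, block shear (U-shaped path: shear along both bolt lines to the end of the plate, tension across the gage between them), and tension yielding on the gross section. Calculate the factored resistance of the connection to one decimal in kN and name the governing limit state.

Bolt shear: A_b = π(20)²/4 = 314.16 mm². φR_n = 0.75 × 469 × 314.16 × 8 × 1 = 884.0 kN.
Bearing (20 mm plate, F_u = 450 MPa): end bolts L_c = 41 − 22/2 = 30, R_n = min(1.2×30×20×450, 2.4×20×20×450) = 324 kN/bolt; interior L_c = 76 − 22 = 54, R_n = 432 kN/bolt. φR_n = 0.75 × (2×324 + 6×432) = 2430.0 kN.
Block shear: shear path 2×[41+3×76] = 2×269 mm, A_gv = 10760, A_nv = 2×(269 − 3.5×24)×20 = 7400 mm²; tension across gage: (65 − 1×24)×20 = 820 mm². R_n = min(0.6×450×7400, 0.6×300×10760) + 1.0×450×820 = min(1998, 1936.8) + 369 = 2305.8 kN. φR_n = 0.75 × 2305.8 = 1729.4 kN.
Tension yield (gross): A_g = 193×20 = 3860 mm². φR_n = 0.90 × 300 × 3860 = 1042.2 kN.
Governing: min(884.0, 2430.0, 1729.4, 1042.2) = 884.0 kN → bolt shear.

884.0 kN (bolt shear governs)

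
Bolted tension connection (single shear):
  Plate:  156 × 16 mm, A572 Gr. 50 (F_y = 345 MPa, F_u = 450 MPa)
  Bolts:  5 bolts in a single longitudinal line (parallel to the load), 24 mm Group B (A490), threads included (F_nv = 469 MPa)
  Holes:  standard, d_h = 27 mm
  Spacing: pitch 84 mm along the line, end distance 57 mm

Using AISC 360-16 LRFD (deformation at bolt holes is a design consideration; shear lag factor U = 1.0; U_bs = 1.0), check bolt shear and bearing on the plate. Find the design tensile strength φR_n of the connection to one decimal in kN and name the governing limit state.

Bolt shear: A_b = π(24)²/4 = 452.39 mm². φR_n = 0.75 × 469 × 452.39 × 5 × 1 = 795.6 kN.
Bearing (16 mm plate, F_u = 450 MPa): end bolts L_c = 57 − 27/2 = 43.5, R_n = min(1.2×43.5×16×450, 2.4×24×16×450) = 375.84 kN/bolt; interior L_c = 84 − 27 = 57, R_n = 414.72 kN/bolt. φR_n = 0.75 × (1×375.84 + 4×414.72) = 1526.0 kN.
Governing: min(795.6, 1526.0) = 795.6 kN → bolt shear.

795.6 kN (bolt shear governs)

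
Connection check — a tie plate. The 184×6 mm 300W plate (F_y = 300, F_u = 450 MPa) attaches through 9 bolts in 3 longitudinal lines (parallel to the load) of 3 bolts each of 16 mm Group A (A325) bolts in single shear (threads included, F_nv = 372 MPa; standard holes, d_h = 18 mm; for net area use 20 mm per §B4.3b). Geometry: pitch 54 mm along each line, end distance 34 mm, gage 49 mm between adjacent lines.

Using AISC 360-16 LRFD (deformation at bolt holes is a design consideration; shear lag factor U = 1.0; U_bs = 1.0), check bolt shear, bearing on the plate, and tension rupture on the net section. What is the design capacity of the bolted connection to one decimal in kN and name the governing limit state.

251.1 kN (net-section rupture governs)

Bolt shear: A_b = π(16)²/4 = 201.06 mm². φR_n = 0.75 × 372 × 201.06 × 9 × 1 = 504.9 kN.
Bearing (6 mm plate, F_u = 450 MPa): end bolts L_c = 34 − 18/2 = 25, R_n = min(1.2×25×6×450, 2.4×16×6×450) = 81 kN/bolt; interior L_c = 54 − 18 = 36, R_n = 103.68 kN/bolt. φR_n = 0.75 × (3×81 + 6×103.68) = 648.8 kN.
Tension rupture (net): A_n = (184 − 3×20)×6 = 744 mm² (U = 1.0, A_e = A_n). φR_n = 0.75 × 450 × 744 = 251.1 kN.
Governing: min(504.9, 648.8, 251.1) = 251.1 kN → net-section rupture.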